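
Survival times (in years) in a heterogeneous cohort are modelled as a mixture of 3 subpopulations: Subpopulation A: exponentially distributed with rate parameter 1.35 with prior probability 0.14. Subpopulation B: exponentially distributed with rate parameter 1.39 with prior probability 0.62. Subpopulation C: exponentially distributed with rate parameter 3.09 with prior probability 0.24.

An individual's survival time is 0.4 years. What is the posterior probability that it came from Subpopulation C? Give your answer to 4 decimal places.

By Bayes' theorem, P(k | x) = P(Z=k) f_k(x) / Σ_j P(Z=j) f_j(x).
Exponential densities:
  L_A = 0.78671
  L_B = 0.797163
  L_C = 0.897781
Unnormalised posteriors:
  P(Z=A)·L_A = 0.14 × 0.78671 = 0.110139
  P(Z=B)·L_B = 0.62 × 0.797163 = 0.494241
  P(Z=C)·L_C = 0.24 × 0.897781 = 0.215467
Normaliser: 0.110139 + 0.494241 + 0.215467 = 0.819848
So the posterior for Subpopulation C is 0.215467 / 0.819848 ≈ 0.2628.

0.2628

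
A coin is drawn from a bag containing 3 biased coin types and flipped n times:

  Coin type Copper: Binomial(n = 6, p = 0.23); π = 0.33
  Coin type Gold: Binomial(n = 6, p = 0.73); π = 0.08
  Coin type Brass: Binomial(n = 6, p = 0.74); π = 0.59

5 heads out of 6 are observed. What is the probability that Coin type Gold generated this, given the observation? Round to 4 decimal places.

0.1158

The responsibility of component k is P(Z=k) f_k(x) divided by Σ_j P(Z=j) f_j(x).
Evaluate each component's likelihood at the observed value:
  p_Copper = 0.00297359
  p_Gold = 0.335838
  p_Brass = 0.346165
Unnormalised posteriors:
  P(Z=Copper)·p_Copper = 0.33 × 0.00297359 = 0.000981285
  P(Z=Gold)·p_Gold = 0.08 × 0.335838 = 0.026867
  P(Z=Brass)·p_Brass = 0.59 × 0.346165 = 0.204237
Denominator: 0.000981285 + 0.026867 + 0.204237 = 0.232086
Responsibility of Coin type Gold: 0.026867 / 0.232086 ≈ 0.1158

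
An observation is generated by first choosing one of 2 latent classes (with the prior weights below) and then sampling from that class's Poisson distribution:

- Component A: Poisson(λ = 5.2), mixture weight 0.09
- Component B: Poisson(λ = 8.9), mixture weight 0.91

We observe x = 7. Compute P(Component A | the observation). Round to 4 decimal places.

0.0851

By Bayes' theorem, P(k | x) = w_k f_k(x) / Σ_j w_j f_j(x).
Component likelihoods at x = 7:
  p_A = e^(−5.2)·5.2^7/7! = 0.112528
  p_B = e^(−8.9)·8.9^7/7! = 0.119696
Prior × likelihood for each component:
  w_A·p_A = 0.09 × 0.112528 = 0.0101275
  w_B·p_B = 0.91 × 0.119696 = 0.108923
Evidence: 0.0101275 + 0.108923 = 0.119051
P(Component A | x) = 0.0101275 / 0.119051 ≈ 0.0851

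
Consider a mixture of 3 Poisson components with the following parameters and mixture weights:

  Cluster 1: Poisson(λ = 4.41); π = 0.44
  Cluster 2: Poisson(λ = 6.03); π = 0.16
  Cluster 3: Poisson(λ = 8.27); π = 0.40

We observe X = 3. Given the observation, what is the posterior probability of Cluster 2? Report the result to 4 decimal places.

Apply Bayes' rule: the posterior for each component is proportional to its prior times its likelihood at x.
Component likelihoods at x = 3:
  p_1 = 0.17375
  p_2 = 0.0879033
  p_3 = 0.0241407
Unnormalised posteriors:
  P(Z=1)·p_1 = 0.44 × 0.17375 = 0.0764502
  P(Z=2)·p_2 = 0.16 × 0.0879033 = 0.0140645
  P(Z=3)·p_3 = 0.40 × 0.0241407 = 0.00965628
Sum: 0.0764502 + 0.0140645 + 0.00965628 = 0.100171
P(Cluster 2 | x) = 0.0140645 / 0.100171 ≈ 0.1404

0.1404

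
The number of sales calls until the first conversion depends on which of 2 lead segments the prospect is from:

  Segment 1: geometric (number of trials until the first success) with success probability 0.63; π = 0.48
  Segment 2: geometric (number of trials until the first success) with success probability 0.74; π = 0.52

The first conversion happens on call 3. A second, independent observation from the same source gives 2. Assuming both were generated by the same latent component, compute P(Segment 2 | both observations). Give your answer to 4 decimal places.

The responsibility of component k is π_k f_k(x) divided by Σ_j π_j f_j(x).
Since both observations come from the same component, the likelihood for component k is f_k(x₁)·f_k(x₂).
  f_1 = [0.63·(1−0.63)^2 = 0.63·0.1369 = 0.086247] × [0.2331] = 0.0201042
  f_2 = [0.74·(1−0.74)^2 = 0.74·0.0676 = 0.050024] × [0.1924] = 0.00962462
Unnormalised posteriors:
  π_1·f_1 = 0.48 × 0.0201042 = 0.00965
  π_2·f_2 = 0.52 × 0.00962462 = 0.0050048
Denominator: 0.00965 + 0.0050048 = 0.0146548
So the posterior for Segment 2 is 0.0050048 / 0.0146548 ≈ 0.3415.

0.3415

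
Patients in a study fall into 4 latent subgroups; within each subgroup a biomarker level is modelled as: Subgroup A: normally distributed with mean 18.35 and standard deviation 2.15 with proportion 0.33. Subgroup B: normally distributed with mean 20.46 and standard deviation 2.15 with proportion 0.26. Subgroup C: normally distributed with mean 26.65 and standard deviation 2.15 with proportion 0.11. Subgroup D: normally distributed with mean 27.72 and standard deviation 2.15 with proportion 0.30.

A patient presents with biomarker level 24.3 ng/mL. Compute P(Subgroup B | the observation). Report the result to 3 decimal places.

Apply Bayes' rule: the posterior for each component is proportional to its prior times its likelihood at x.
Normal densities:
  L_A = (1/(2.15·√(2π)))·exp(−(24.3−18.35)²/(2·2.15²)) = 0.185555·exp(-3.82937) = 0.00403087
  L_B = (1/(2.15·√(2π)))·exp(−(24.3−20.46)²/(2·2.15²)) = 0.185555·exp(-1.59498) = 0.0376513
  L_C = (1/(2.15·√(2π)))·exp(−(24.3−26.65)²/(2·2.15²)) = 0.185555·exp(-0.59735) = 0.102105
  L_D = (1/(2.15·√(2π)))·exp(−(24.3−27.72)²/(2·2.15²)) = 0.185555·exp(-1.26516) = 0.0523624
Multiply by the mixture weights:
  w_A·L_A = 0.33 × 0.00403087 = 0.00133019
  w_B·L_B = 0.26 × 0.0376513 = 0.00978934
  w_C·L_C = 0.11 × 0.102105 = 0.0112315
  w_D·L_D = 0.30 × 0.0523624 = 0.0157087
Normaliser: 0.00133019 + 0.00978934 + 0.0112315 + 0.0157087 = 0.0380598
So the posterior for Subgroup B is 0.00978934 / 0.0380598 ≈ 0.257.

0.257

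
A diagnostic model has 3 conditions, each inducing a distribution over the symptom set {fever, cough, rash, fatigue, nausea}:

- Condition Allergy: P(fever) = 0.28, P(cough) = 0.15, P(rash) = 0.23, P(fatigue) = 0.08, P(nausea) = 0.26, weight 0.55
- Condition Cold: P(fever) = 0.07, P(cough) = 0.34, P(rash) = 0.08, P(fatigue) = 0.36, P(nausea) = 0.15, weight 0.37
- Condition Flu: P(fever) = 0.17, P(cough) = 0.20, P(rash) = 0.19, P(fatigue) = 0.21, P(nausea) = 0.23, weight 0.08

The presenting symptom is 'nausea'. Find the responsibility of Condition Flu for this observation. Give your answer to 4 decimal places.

0.0848

P(component k | x) = P(Z=k)·f_k(x) / marginal(x), where marginal(x) = Σ_j P(Z=j)·f_j(x).
Categorical probabilities:
  L_Allergy = 0.26
  L_Cold = 0.15
  L_Flu = 0.23
Unnormalised posteriors:
  P(Z=Allergy)·L_Allergy = 0.55 × 0.26 = 0.143
  P(Z=Cold)·L_Cold = 0.37 × 0.15 = 0.0555
  P(Z=Flu)·L_Flu = 0.08 × 0.23 = 0.0184
Evidence: 0.143 + 0.0555 + 0.0184 = 0.2169
P(Condition Flu | data) ≈ 0.0848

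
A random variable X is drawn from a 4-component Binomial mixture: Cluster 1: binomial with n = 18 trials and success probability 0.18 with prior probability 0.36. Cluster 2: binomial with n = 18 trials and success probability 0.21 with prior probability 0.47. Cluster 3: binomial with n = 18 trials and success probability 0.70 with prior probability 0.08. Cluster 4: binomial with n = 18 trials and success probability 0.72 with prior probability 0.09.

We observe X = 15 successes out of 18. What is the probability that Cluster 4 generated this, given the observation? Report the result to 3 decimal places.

0.583

The responsibility of component k is π_k f_k(x) divided by Σ_j π_j f_j(x).
Evaluate each component's likelihood at the observed value:
  p_1 = C(18,15)·0.18^15·0.82^3 = 816·6.74664e-12·0.551368 = 3.03542e-09
  p_2 = C(18,15)·0.21^15·0.79^3 = 816·6.81223e-11·0.493039 = 2.7407e-08
  p_3 = C(18,15)·0.70^15·0.30^3 = 816·0.00474756·0.027 = 0.104598
  p_4 = C(18,15)·0.72^15·0.28^3 = 816·0.00724415·0.021952 = 0.129763
Multiply by the mixture weights:
  π_1·p_1 = 0.36 × 3.03542e-09 = 1.09275e-09
  π_2·p_2 = 0.47 × 2.7407e-08 = 1.28813e-08
  π_3·p_3 = 0.08 × 0.104598 = 0.00836786
  π_4·p_4 = 0.09 × 0.129763 = 0.0116787
Evidence: 1.09275e-09 + 1.28813e-08 + 0.00836786 + 0.0116787 = 0.0200466
So the posterior for Cluster 4 is 0.0116787 / 0.0200466 ≈ 0.583.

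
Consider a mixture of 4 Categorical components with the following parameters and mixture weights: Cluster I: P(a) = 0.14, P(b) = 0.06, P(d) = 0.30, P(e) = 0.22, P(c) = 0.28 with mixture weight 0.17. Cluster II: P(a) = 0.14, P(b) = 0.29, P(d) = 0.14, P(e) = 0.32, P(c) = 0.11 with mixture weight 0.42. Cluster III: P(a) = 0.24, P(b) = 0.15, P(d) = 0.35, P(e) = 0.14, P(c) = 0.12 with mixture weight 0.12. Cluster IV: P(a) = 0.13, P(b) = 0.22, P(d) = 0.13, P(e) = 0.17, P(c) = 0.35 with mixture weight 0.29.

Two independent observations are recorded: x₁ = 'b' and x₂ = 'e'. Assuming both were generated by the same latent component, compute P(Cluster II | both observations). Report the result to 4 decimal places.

0.7140

By Bayes' theorem, P(k | x) = π_k f_k(x) / Σ_j π_j f_j(x).
Since both observations come from the same component, the likelihood for component k is f_k(x₁)·f_k(x₂).
  p_I = [P(b | comp) = 0.06] × [0.22] = 0.0132
  p_II = [P(b | comp) = 0.29] × [0.32] = 0.0928
  p_III = [P(b | comp) = 0.15] × [0.14] = 0.021
  p_IV = [P(b | comp) = 0.22] × [0.17] = 0.0374
Multiply by the mixture weights:
  π_I·p_I = 0.17 × 0.0132 = 0.002244
  π_II·p_II = 0.42 × 0.0928 = 0.038976
  π_III·p_III = 0.12 × 0.021 = 0.00252
  π_IV·p_IV = 0.29 × 0.0374 = 0.010846
Normaliser: 0.002244 + 0.038976 + 0.00252 + 0.010846 = 0.054586
P(Cluster II | x) ≈ 0.7140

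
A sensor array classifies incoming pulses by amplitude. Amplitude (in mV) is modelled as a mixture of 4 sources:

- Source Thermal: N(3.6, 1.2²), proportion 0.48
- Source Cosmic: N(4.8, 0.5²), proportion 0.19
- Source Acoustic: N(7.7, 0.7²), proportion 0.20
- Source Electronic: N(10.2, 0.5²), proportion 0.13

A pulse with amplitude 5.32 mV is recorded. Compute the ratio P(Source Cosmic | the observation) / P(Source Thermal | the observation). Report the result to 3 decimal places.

Only the two components matter; the odds are (w_i f_i(x)) / (w_j f_j(x)).
Evaluate each component's likelihood at the observed value:
  f_Thermal = 0.119018
  f_Cosmic = 0.464594
  f_Acoustic = 0.00176031
  f_Electronic = 1.64822e-21
Odds = (0.19/0.48) × (0.464594/0.119018) = 0.395833 × 3.90357 ≈ 1.545

1.545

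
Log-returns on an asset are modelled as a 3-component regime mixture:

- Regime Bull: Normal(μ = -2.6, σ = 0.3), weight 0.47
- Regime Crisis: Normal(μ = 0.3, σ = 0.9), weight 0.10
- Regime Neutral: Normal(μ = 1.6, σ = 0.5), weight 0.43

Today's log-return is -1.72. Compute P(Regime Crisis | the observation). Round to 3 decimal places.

By Bayes' theorem, P(k | x) = π_k f_k(x) / Σ_j π_j f_j(x).
Evaluate each component's likelihood at the observed value:
  p_Bull = (1/(0.3·√(2π)))·exp(−(-1.72−-2.6)²/(2·0.3²)) = 1.329808·exp(-4.30222) = 0.0180035
  p_Crisis = (1/(0.9·√(2π)))·exp(−(-1.72−0.3)²/(2·0.9²)) = 0.443269·exp(-2.51877) = 0.0357093
  p_Neutral = (1/(0.5·√(2π)))·exp(−(-1.72−1.6)²/(2·0.5²)) = 0.797885·exp(-22.04480) = 2.12816e-10
Unnormalised posteriors:
  π_Bull·p_Bull = 0.47 × 0.0180035 = 0.00846165
  π_Crisis·p_Crisis = 0.10 × 0.0357093 = 0.00357093
  π_Neutral·p_Neutral = 0.43 × 2.12816e-10 = 9.1511e-11
Sum: 0.00846165 + 0.00357093 + 9.1511e-11 = 0.0120326
Responsibility of Regime Crisis: 0.00357093 / 0.0120326 ≈ 0.297

0.297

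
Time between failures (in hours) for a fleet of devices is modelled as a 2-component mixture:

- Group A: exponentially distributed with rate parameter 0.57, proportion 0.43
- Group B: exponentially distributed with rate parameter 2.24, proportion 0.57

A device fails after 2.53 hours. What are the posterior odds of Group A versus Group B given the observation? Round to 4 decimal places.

13.1268

Only the two components matter; the odds are (P(Z=i) f_i(x)) / (P(Z=j) f_j(x)).
Evaluate each component's likelihood at the observed value:
  p_A = 0.134766
  p_B = 0.00774487
Odds = (0.43/0.57) × (0.134766/0.00774487) = 0.754386 × 17.4006 ≈ 13.1268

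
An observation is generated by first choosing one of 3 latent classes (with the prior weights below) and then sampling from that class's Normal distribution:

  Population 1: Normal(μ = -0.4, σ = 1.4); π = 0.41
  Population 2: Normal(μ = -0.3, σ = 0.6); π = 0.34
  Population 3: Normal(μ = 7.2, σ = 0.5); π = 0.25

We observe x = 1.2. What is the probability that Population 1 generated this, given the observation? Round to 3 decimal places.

0.860

The responsibility of component k is π_k f_k(x) divided by Σ_j π_j f_j(x).
Evaluate each component's likelihood at the observed value:
  L_1 = 0.148307
  L_2 = 0.0292138
  L_3 = 4.29277e-32
Multiply by the mixture weights:
  π_1·L_1 = 0.41 × 0.148307 = 0.0608058
  π_2·L_2 = 0.34 × 0.0292138 = 0.0099327
  π_3·L_3 = 0.25 × 4.29277e-32 = 1.07319e-32
Evidence: 0.0608058 + 0.0099327 + 1.07319e-32 = 0.0707385
So the posterior for Population 1 is 0.0608058 / 0.0707385 ≈ 0.860.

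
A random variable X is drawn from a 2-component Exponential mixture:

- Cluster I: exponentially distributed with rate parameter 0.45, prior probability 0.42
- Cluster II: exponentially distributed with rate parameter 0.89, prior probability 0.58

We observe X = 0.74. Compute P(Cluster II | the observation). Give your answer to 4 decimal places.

Apply Bayes' rule: the posterior for each component is proportional to its prior times its likelihood at x.
Exponential densities:
  f_I = 0.45·e^(−0.45·0.74) = 0.45·e^(−0.3330) = 0.322547
  f_II = 0.89·e^(−0.89·0.74) = 0.89·e^(−0.6586) = 0.460642
Weight by the priors:
  π_I·f_I = 0.42 × 0.322547 = 0.13547
  π_II·f_II = 0.58 × 0.460642 = 0.267172
Marginal: 0.13547 + 0.267172 = 0.402642
Responsibility of Cluster II: 0.267172 / 0.402642 ≈ 0.6635

0.6635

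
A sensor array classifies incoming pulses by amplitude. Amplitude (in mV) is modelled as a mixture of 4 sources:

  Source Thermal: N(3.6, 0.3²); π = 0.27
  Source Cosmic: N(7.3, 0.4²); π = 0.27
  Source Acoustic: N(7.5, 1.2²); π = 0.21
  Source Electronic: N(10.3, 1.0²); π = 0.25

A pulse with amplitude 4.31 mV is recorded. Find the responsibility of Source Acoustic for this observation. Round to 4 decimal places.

By Bayes' theorem, P(k | x) = P(Z=k) f_k(x) / Σ_j P(Z=j) f_j(x).
Component likelihoods at x = 4.31 mV:
  p_Thermal = 0.0808208
  p_Cosmic = 7.33858e-13
  p_Acoustic = 0.00970972
  p_Electronic = 6.45127e-09
Unnormalised posteriors:
  P(Z=Thermal)·p_Thermal = 0.27 × 0.0808208 = 0.0218216
  P(Z=Cosmic)·p_Cosmic = 0.27 × 7.33858e-13 = 1.98142e-13
  P(Z=Acoustic)·p_Acoustic = 0.21 × 0.00970972 = 0.00203904
  P(Z=Electronic)·p_Electronic = 0.25 × 6.45127e-09 = 1.61282e-09
Marginal: 0.0218216 + 1.98142e-13 + 0.00203904 + 1.61282e-09 = 0.0238607
P(Source Acoustic | the observation) ≈ 0.0855

0.0855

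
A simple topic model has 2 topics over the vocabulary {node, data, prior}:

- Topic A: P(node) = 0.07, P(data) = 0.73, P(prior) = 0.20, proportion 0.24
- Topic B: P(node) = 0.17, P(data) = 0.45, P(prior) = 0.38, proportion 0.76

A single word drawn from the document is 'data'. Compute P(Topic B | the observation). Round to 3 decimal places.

Posterior ∝ prior × likelihood, so P(k | x) ∝ P(Z=k) f_k(x); normalise over all components.
Categorical probabilities:
  f_A = P(data | comp) = 0.73
  f_B = P(data | comp) = 0.45
Prior × likelihood for each component:
  P(Z=A)·f_A = 0.24 × 0.73 = 0.1752
  P(Z=B)·f_B = 0.76 × 0.45 = 0.342
Normaliser: 0.1752 + 0.342 = 0.5172
Responsibility of Topic B: 0.342 / 0.5172 ≈ 0.661

0.661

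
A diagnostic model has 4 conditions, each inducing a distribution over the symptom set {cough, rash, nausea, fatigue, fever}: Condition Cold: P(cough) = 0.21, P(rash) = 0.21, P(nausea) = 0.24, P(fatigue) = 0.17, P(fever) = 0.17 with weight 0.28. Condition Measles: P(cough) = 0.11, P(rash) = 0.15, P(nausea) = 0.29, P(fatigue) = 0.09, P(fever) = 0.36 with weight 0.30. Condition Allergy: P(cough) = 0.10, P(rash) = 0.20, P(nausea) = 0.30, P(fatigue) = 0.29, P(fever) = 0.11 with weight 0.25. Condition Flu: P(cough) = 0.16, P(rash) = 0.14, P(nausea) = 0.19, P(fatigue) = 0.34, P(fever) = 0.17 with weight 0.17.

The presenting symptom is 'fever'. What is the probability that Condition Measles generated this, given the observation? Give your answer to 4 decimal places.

Apply Bayes' rule: the posterior for each component is proportional to its prior times its likelihood at x.
Evaluate each component's likelihood at the observed value:
  L_Cold = P(fever | comp) = 0.17
  L_Measles = P(fever | comp) = 0.36
  L_Allergy = P(fever | comp) = 0.11
  L_Flu = P(fever | comp) = 0.17
Multiply by the mixture weights:
  π_Cold·L_Cold = 0.28 × 0.17 = 0.0476
  π_Measles·L_Measles = 0.30 × 0.36 = 0.108
  π_Allergy·L_Allergy = 0.25 × 0.11 = 0.0275
  π_Flu·L_Flu = 0.17 × 0.17 = 0.0289
Denominator: 0.0476 + 0.108 + 0.0275 + 0.0289 = 0.212
So the posterior for Condition Measles is 0.108 / 0.212 ≈ 0.5094.

0.5094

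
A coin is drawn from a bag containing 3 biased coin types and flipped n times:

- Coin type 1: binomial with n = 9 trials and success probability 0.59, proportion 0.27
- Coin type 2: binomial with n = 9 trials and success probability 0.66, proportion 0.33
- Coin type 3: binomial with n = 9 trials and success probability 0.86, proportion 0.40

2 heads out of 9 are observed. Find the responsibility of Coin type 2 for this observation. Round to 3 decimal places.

0.292

P(component k | x) = π_k·f_k(x) / marginal(x), where marginal(x) = Σ_j π_j·f_j(x).
Binomial probabilities:
  f_1 = C(9,2)·0.59^2·0.41^7 = 36·0.3481·0.00194754 = 0.0244058
  f_2 = C(9,2)·0.66^2·0.34^7 = 36·0.4356·0.000525234 = 0.0082365
  f_3 = C(9,2)·0.86^2·0.14^7 = 36·0.7396·1.05414e-06 = 2.8067e-05
Prior × likelihood for each component:
  π_1·f_1 = 0.27 × 0.0244058 = 0.00658957
  π_2·f_2 = 0.33 × 0.0082365 = 0.00271805
  π_3·f_3 = 0.40 × 2.8067e-05 = 1.12268e-05
Evidence: 0.00658957 + 0.00271805 + 1.12268e-05 = 0.00931885
P(Coin type 2 | x) = 0.00271805 / 0.00931885 ≈ 0.292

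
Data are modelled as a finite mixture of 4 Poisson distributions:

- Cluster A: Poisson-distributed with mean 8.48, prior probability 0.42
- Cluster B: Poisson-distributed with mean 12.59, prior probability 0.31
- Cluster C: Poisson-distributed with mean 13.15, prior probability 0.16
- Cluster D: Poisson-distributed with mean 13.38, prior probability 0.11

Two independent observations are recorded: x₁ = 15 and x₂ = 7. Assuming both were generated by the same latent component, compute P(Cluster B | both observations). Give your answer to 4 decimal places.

The responsibility of component k is w_k f_k(x) divided by Σ_j w_j f_j(x).
Since both observations come from the same component, the likelihood for component k is f_k(x₁)·f_k(x₂).
  p_A = [e^(−8.48)·8.48^15/15! = 0.0133851] × [0.129874] = 0.00173838
  p_B = [e^(−12.59)·12.59^15/15! = 0.0824364] × [0.033883] = 0.00279319
  p_C = [e^(−13.15)·13.15^15/15! = 0.0904512] × [0.0262469] = 0.00237406
  p_D = [e^(−13.38)·13.38^15/15! = 0.0932142] × [0.0235452] = 0.00219474
Unnormalised posteriors:
  w_A·p_A = 0.42 × 0.00173838 = 0.000730119
  w_B·p_B = 0.31 × 0.00279319 = 0.00086589
  w_C·p_C = 0.16 × 0.00237406 = 0.000379849
  w_D·p_D = 0.11 × 0.00219474 = 0.000241422
Sum: 0.000730119 + 0.00086589 + 0.000379849 + 0.000241422 = 0.00221728
Responsibility of Cluster B: 0.00086589 / 0.00221728 ≈ 0.3905

0.3905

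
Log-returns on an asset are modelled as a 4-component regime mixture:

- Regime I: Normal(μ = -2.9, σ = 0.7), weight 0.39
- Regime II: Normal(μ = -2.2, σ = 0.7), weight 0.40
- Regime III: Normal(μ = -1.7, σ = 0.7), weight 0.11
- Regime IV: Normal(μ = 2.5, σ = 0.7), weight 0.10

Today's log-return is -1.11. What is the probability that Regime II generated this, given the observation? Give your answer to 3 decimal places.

Apply Bayes' rule: the posterior for each component is proportional to its prior times its likelihood at x.
Evaluate each component's likelihood at the observed value:
  p_I = (1/(0.7·√(2π)))·exp(−(-1.11−-2.9)²/(2·0.7²)) = 0.569918·exp(-3.26949) = 0.0216716
  p_II = (1/(0.7·√(2π)))·exp(−(-1.11−-2.2)²/(2·0.7²)) = 0.569918·exp(-1.21235) = 0.169549
  p_III = (1/(0.7·√(2π)))·exp(−(-1.11−-1.7)²/(2·0.7²)) = 0.569918·exp(-0.35520) = 0.39953
  p_IV = (1/(0.7·√(2π)))·exp(−(-1.11−2.5)²/(2·0.7²)) = 0.569918·exp(-13.29806) = 9.56175e-07
Unnormalised posteriors:
  w_I·p_I = 0.39 × 0.0216716 = 0.00845192
  w_II·p_II = 0.40 × 0.169549 = 0.0678198
  w_III·p_III = 0.11 × 0.39953 = 0.0439482
  w_IV·p_IV = 0.10 × 9.56175e-07 = 9.56175e-08
Denominator: 0.00845192 + 0.0678198 + 0.0439482 + 9.56175e-08 = 0.12022
So the posterior for Regime II is 0.0678198 / 0.12022 ≈ 0.564.

0.564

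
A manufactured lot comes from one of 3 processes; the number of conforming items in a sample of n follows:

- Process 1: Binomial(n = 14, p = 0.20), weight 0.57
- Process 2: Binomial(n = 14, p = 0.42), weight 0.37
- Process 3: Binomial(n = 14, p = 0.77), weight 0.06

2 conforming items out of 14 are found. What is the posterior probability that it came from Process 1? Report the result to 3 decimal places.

Apply Bayes' rule: the posterior for each component is proportional to its prior times its likelihood at x.
Component likelihoods at x = 2 conforming items out of 14:
  L_1 = 0.250139
  L_2 = 0.0232635
  L_3 = 1.18238e-06
Unnormalised posteriors:
  w_1·L_1 = 0.57 × 0.250139 = 0.142579
  w_2·L_2 = 0.37 × 0.0232635 = 0.00860751
  w_3·L_3 = 0.06 × 1.18238e-06 = 7.09428e-08
Normaliser: 0.142579 + 0.00860751 + 7.09428e-08 = 0.151187
P(Process 1 | 2 conforming items out of 14) ≈ 0.943

0.943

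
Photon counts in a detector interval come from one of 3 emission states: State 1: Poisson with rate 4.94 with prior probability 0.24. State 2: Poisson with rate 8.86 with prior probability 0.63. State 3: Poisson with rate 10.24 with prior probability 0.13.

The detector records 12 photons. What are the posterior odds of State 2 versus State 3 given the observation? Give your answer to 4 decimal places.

Posterior odds = (w_i f_i(x)) / (w_j f_j(x)); the normalising sum cancels.
Poisson probabilities:
  p_1 = e^(−4.94)·4.94^12/12! = 0.0031548
  p_2 = e^(−8.86)·8.86^12/12! = 0.0693455
  p_3 = e^(−10.24)·10.24^12/12! = 0.0991031
Odds = (0.63/0.13) × (0.0693455/0.0991031) = 4.84615 × 0.699732 ≈ 3.3910

3.3910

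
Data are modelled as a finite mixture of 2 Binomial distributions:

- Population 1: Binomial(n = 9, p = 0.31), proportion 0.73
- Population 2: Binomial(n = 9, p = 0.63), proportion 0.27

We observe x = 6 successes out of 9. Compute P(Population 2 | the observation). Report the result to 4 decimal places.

P(component k | x) = π_k·f_k(x) / marginal(x), where marginal(x) = Σ_j π_j·f_j(x).
Binomial probabilities:
  p_1 = C(9,6)·0.31^6·0.69^3 = 84·0.000887504·0.328509 = 0.0244904
  p_2 = C(9,6)·0.63^6·0.37^3 = 84·0.0625235·0.050653 = 0.266028
Weight by the priors:
  π_1·p_1 = 0.73 × 0.0244904 = 0.017878
  π_2·p_2 = 0.27 × 0.266028 = 0.0718276
Marginal: 0.017878 + 0.0718276 = 0.0897057
So the posterior for Population 2 is 0.0718276 / 0.0897057 ≈ 0.8007.

0.8007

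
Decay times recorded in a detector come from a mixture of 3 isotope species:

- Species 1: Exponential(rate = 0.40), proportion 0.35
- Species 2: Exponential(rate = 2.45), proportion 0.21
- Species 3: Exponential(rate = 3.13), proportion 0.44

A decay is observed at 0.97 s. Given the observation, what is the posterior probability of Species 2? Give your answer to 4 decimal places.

By Bayes' theorem, P(k | x) = π_k f_k(x) / Σ_j π_j f_j(x).
Evaluate each component's likelihood at the observed value:
  p_1 = 0.271365
  p_2 = 0.227544
  p_3 = 0.150308
Unnormalised posteriors:
  π_1·p_1 = 0.35 × 0.271365 = 0.0949777
  π_2·p_2 = 0.21 × 0.227544 = 0.0477842
  π_3·p_3 = 0.44 × 0.150308 = 0.0661356
Normaliser: 0.0949777 + 0.0477842 + 0.0661356 = 0.208898
P(Species 2 | 0.97 s) ≈ 0.2287

0.2287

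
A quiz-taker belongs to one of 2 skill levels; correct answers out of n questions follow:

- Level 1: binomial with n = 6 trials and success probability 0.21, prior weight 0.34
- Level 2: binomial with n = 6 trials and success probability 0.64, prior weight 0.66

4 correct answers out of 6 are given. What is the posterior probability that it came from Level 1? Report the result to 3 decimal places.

0.028

By Bayes' theorem, P(k | x) = π_k f_k(x) / Σ_j π_j f_j(x).
Component likelihoods at x = 4 correct answers out of 6:
  L_1 = C(6,4)·0.21^4·0.79^2 = 15·0.00194481·0.6241 = 0.0182063
  L_2 = C(6,4)·0.64^4·0.36^2 = 15·0.167772·0.1296 = 0.326149
Weight by the priors:
  π_1·L_1 = 0.34 × 0.0182063 = 0.00619016
  π_2·L_2 = 0.66 × 0.326149 = 0.215258
Marginal: 0.00619016 + 0.215258 = 0.221449
Responsibility of Level 1: 0.00619016 / 0.221449 ≈ 0.028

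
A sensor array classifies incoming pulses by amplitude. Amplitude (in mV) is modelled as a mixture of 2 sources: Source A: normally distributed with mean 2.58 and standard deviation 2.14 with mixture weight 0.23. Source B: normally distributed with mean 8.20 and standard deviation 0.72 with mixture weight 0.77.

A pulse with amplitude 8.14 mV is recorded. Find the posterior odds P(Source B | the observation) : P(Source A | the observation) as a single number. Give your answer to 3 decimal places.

289.829

The posterior odds equal the prior odds times the likelihood ratio: (P(Z=i)/P(Z=j))·(f_i(x)/f_j(x)).
Component likelihoods at x = 8.14 mV:
  p_A = (1/(2.14·√(2π)))·exp(−(8.14−2.58)²/(2·2.14²)) = 0.186422·exp(-3.37514) = 0.00637809
  p_B = (1/(0.72·√(2π)))·exp(−(8.14−8.20)²/(2·0.72²)) = 0.554087·exp(-0.00347) = 0.552166
Odds = (0.77/0.23) × (0.552166/0.00637809) = 3.34783 × 86.5723 ≈ 289.829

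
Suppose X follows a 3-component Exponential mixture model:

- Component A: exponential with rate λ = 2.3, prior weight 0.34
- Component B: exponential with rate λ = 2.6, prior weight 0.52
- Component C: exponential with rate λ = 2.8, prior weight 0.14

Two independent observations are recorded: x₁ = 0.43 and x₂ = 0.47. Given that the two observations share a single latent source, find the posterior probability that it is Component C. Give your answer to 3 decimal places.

P(component k | x) = π_k·f_k(x) / marginal(x), where marginal(x) = Σ_j π_j·f_j(x).
Since both observations come from the same component, the likelihood for component k is f_k(x₁)·f_k(x₂).
  L_A = [2.3·e^(−2.3·0.43) = 2.3·e^(−0.9890) = 0.855481] × [0.780289] = 0.667523
  L_B = [2.6·e^(−2.6·0.43) = 2.6·e^(−1.1180) = 0.850026] × [0.766065] = 0.651175
  L_C = [2.8·e^(−2.8·0.43) = 2.8·e^(−1.2040) = 0.839977] × [0.750977] = 0.630803
Prior × likelihood for each component:
  π_A·L_A = 0.34 × 0.667523 = 0.226958
  π_B·L_B = 0.52 × 0.651175 = 0.338611
  π_C·L_C = 0.14 × 0.630803 = 0.0883125
Sum: 0.226958 + 0.338611 + 0.0883125 = 0.653881
Responsibility of Component C: 0.0883125 / 0.653881 ≈ 0.135

0.135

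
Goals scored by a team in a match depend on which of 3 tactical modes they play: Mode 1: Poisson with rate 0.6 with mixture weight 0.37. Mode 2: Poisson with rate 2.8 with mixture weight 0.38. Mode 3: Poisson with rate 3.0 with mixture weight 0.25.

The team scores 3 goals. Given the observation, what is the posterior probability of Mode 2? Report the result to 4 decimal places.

By Bayes' theorem, P(k | x) = π_k f_k(x) / Σ_j π_j f_j(x).
Component likelihoods at x = 3 goals:
  p_1 = e^(−0.6)·0.6^3/3! = 0.0197572
  p_2 = e^(−2.8)·2.8^3/3! = 0.222484
  p_3 = e^(−3.0)·3.0^3/3! = 0.224042
Unnormalised posteriors:
  π_1·p_1 = 0.37 × 0.0197572 = 0.00731017
  π_2·p_2 = 0.38 × 0.222484 = 0.0845438
  π_3·p_3 = 0.25 × 0.224042 = 0.0560105
Sum: 0.00731017 + 0.0845438 + 0.0560105 = 0.147864
P(Mode 2 | x) = 0.0845438 / 0.147864 ≈ 0.5718

0.5718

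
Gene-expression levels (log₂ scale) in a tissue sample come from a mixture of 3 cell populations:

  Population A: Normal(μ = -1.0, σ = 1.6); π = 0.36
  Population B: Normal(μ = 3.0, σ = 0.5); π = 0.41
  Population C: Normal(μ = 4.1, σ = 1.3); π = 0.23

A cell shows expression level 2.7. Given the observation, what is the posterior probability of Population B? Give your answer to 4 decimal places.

By Bayes' theorem, P(k | x) = w_k f_k(x) / Σ_j w_j f_j(x).
Normal densities:
  p_A = (1/(1.6·√(2π)))·exp(−(2.7−-1.0)²/(2·1.6²)) = 0.249339·exp(-2.67383) = 0.0172013
  p_B = (1/(0.5·√(2π)))·exp(−(2.7−3.0)²/(2·0.5²)) = 0.797885·exp(-0.18000) = 0.666449
  p_C = (1/(1.3·√(2π)))·exp(−(2.7−4.1)²/(2·1.3²)) = 0.306879·exp(-0.57988) = 0.171841
Weight by the priors:
  w_A·p_A = 0.36 × 0.0172013 = 0.00619247
  w_B·p_B = 0.41 × 0.666449 = 0.273244
  w_C·p_C = 0.23 × 0.171841 = 0.0395235
Normaliser: 0.00619247 + 0.273244 + 0.0395235 = 0.31896
P(Population B | 2.7) = 0.273244 / 0.31896 ≈ 0.8567

0.8567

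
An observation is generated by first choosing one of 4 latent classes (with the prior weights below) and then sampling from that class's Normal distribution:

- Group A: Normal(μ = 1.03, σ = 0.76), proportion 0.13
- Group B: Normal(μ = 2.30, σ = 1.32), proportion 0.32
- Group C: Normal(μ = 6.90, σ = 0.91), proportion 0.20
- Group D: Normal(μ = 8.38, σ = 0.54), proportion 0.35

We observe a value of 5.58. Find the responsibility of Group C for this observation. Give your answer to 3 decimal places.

0.874

By Bayes' theorem, P(k | x) = π_k f_k(x) / Σ_j π_j f_j(x).
Normal densities:
  f_A = (1/(0.76·√(2π)))·exp(−(5.58−1.03)²/(2·0.76²)) = 0.524924·exp(-17.92114) = 8.65057e-09
  f_B = (1/(1.32·√(2π)))·exp(−(5.58−2.30)²/(2·1.32²)) = 0.302229·exp(-3.08724) = 0.0137901
  f_C = (1/(0.91·√(2π)))·exp(−(5.58−6.90)²/(2·0.91²)) = 0.438398·exp(-1.05205) = 0.153098
  f_D = (1/(0.54·√(2π)))·exp(−(5.58−8.38)²/(2·0.54²)) = 0.738782·exp(-13.44307) = 1.07217e-06
Prior × likelihood for each component:
  π_A·f_A = 0.13 × 8.65057e-09 = 1.12457e-09
  π_B·f_B = 0.32 × 0.0137901 = 0.00441282
  π_C·f_C = 0.20 × 0.153098 = 0.0306197
  π_D·f_D = 0.35 × 1.07217e-06 = 3.7526e-07
Marginal: 1.12457e-09 + 0.00441282 + 0.0306197 + 3.7526e-07 = 0.0350329
Responsibility of Group C: 0.0306197 / 0.0350329 ≈ 0.874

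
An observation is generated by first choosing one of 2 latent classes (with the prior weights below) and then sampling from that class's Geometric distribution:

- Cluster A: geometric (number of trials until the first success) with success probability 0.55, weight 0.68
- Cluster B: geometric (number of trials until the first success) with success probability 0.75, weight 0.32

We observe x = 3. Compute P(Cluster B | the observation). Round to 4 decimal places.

P(component k | x) = π_k·f_k(x) / marginal(x), where marginal(x) = Σ_j π_j·f_j(x).
Evaluate each component's likelihood at the observed value:
  p_A = 0.55·(1−0.55)^2 = 0.55·0.2025 = 0.111375
  p_B = 0.75·(1−0.75)^2 = 0.75·0.0625 = 0.046875
Unnormalised posteriors:
  π_A·p_A = 0.68 × 0.111375 = 0.075735
  π_B·p_B = 0.32 × 0.046875 = 0.015
Normaliser: 0.075735 + 0.015 = 0.090735
So the posterior for Cluster B is 0.015 / 0.090735 ≈ 0.1653.

0.1653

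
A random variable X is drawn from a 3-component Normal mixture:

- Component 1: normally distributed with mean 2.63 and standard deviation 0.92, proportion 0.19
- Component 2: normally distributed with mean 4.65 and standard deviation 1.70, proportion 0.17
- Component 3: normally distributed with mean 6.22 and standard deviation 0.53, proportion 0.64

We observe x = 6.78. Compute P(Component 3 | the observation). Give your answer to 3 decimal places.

0.938

By Bayes' theorem, P(k | x) = P(Z=k) f_k(x) / Σ_j P(Z=j) f_j(x).
Component likelihoods at x = 6.78:
  f_1 = (1/(0.92·√(2π)))·exp(−(6.78−2.63)²/(2·0.92²)) = 0.433633·exp(-10.17397) = 1.65433e-05
  f_2 = (1/(1.70·√(2π)))·exp(−(6.78−4.65)²/(2·1.70²)) = 0.234672·exp(-0.78493) = 0.107046
  f_3 = (1/(0.53·√(2π)))·exp(−(6.78−6.22)²/(2·0.53²)) = 0.752721·exp(-0.55821) = 0.430733
Multiply by the mixture weights:
  P(Z=1)·f_1 = 0.19 × 1.65433e-05 = 3.14323e-06
  P(Z=2)·f_2 = 0.17 × 0.107046 = 0.0181978
  P(Z=3)·f_3 = 0.64 × 0.430733 = 0.275669
Normaliser: 3.14323e-06 + 0.0181978 + 0.275669 = 0.29387
P(Component 3 | x) ≈ 0.938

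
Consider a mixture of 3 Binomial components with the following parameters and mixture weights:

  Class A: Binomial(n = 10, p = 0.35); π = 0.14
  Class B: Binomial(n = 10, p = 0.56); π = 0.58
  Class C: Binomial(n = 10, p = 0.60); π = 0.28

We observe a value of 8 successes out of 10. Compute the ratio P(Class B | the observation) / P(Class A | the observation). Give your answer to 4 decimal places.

81.5339

Since P(k|x) ∝ π_k f_k(x), the posterior odds are π_i f_i(x) / (π_j f_j(x)).
Evaluate each component's likelihood at the observed value:
  f_A = C(10,8)·0.35^8·0.65^2 = 45·0.000225188·0.4225 = 0.00428138
  f_B = C(10,8)·0.56^8·0.44^2 = 45·0.00967173·0.1936 = 0.0842601
  f_C = C(10,8)·0.60^8·0.40^2 = 45·0.0167962·0.16 = 0.120932
Odds = (0.58/0.14) × (0.0842601/0.00428138) = 4.14286 × 19.6806 ≈ 81.5339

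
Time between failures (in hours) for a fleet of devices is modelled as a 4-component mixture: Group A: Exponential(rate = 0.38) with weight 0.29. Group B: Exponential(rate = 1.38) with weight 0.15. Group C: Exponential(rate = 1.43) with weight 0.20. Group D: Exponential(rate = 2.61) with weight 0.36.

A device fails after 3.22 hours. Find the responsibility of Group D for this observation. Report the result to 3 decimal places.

Posterior ∝ prior × likelihood, so P(k | x) ∝ w_k f_k(x); normalise over all components.
Component likelihoods at x = 3.22 hours:
  f_A = 0.111784
  f_B = 0.0162199
  f_C = 0.0143082
  f_D = 0.000584444
Weight by the priors:
  w_A·f_A = 0.29 × 0.111784 = 0.0324175
  w_B·f_B = 0.15 × 0.0162199 = 0.00243298
  w_C·f_C = 0.20 × 0.0143082 = 0.00286163
  w_D·f_D = 0.36 × 0.000584444 = 0.0002104
Denominator: 0.0324175 + 0.00243298 + 0.00286163 + 0.0002104 = 0.0379225
P(Group D | data) ≈ 0.006

0.006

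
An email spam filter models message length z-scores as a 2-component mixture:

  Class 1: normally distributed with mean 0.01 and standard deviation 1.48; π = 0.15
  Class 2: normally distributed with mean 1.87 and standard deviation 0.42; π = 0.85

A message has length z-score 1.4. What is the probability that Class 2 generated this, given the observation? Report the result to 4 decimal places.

0.9432

The responsibility of component k is π_k f_k(x) divided by Σ_j π_j f_j(x).
Component likelihoods at x = 1.4:
  f_1 = 0.173423
  f_2 = 0.507849
Multiply by the mixture weights:
  π_1·f_1 = 0.15 × 0.173423 = 0.0260135
  π_2·f_2 = 0.85 × 0.507849 = 0.431671
Evidence: 0.0260135 + 0.431671 = 0.457685
Responsibility of Class 2: 0.431671 / 0.457685 ≈ 0.9432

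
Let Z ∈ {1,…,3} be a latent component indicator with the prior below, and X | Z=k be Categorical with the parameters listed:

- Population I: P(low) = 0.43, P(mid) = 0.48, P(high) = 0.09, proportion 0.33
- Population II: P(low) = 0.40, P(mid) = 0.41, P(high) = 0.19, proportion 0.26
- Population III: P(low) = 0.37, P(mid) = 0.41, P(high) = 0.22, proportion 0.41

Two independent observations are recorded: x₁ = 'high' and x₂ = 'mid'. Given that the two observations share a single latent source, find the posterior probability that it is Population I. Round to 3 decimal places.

Posterior ∝ prior × likelihood, so P(k | x) ∝ π_k f_k(x); normalise over all components.
Since both observations come from the same component, the likelihood for component k is f_k(x₁)·f_k(x₂).
  p_I = [0.09] × [0.48] = 0.0432
  p_II = [0.19] × [0.41] = 0.0779
  p_III = [0.22] × [0.41] = 0.0902
Multiply by the mixture weights:
  π_I·p_I = 0.33 × 0.0432 = 0.014256
  π_II·p_II = 0.26 × 0.0779 = 0.020254
  π_III·p_III = 0.41 × 0.0902 = 0.036982
Evidence: 0.014256 + 0.020254 + 0.036982 = 0.071492
P(Population I | data) = 0.014256 / 0.071492 ≈ 0.199

0.199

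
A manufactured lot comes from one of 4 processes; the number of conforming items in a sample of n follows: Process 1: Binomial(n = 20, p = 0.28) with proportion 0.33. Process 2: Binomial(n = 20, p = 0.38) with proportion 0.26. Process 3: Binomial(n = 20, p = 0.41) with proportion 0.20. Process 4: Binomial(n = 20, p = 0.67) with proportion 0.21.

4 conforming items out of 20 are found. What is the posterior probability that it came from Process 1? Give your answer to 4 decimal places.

P(component k | x) = w_k·f_k(x) / marginal(x), where marginal(x) = Σ_j w_j·f_j(x).
Evaluate each component's likelihood at the observed value:
  L_1 = C(20,4)·0.28^4·0.72^16 = 4845·0.00614656·0.00521579 = 0.155327
  L_2 = C(20,4)·0.38^4·0.62^16 = 4845·0.0208514·0.000476724 = 0.048161
  L_3 = C(20,4)·0.41^4·0.59^16 = 4845·0.0282576·0.000215592 = 0.0295163
  L_4 = C(20,4)·0.67^4·0.33^16 = 4845·0.201511·1.97799e-08 = 1.93115e-05
Unnormalised posteriors:
  w_1·L_1 = 0.33 × 0.155327 = 0.0512578
  w_2·L_2 = 0.26 × 0.048161 = 0.0125219
  w_3·L_3 = 0.20 × 0.0295163 = 0.00590325
  w_4·L_4 = 0.21 × 1.93115e-05 = 4.05542e-06
Evidence: 0.0512578 + 0.0125219 + 0.00590325 + 4.05542e-06 = 0.0696869
Responsibility of Process 1: 0.0512578 / 0.0696869 ≈ 0.7355

0.7355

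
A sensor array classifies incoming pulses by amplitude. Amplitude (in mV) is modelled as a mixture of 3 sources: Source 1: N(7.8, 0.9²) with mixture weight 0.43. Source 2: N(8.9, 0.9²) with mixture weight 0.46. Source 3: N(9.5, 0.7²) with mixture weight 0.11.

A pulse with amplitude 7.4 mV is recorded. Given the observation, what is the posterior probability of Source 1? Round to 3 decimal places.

The responsibility of component k is π_k f_k(x) divided by Σ_j π_j f_j(x).
Normal densities:
  f_1 = (1/(0.9·√(2π)))·exp(−(7.4−7.8)²/(2·0.9²)) = 0.443269·exp(-0.09877) = 0.401582
  f_2 = (1/(0.9·√(2π)))·exp(−(7.4−8.9)²/(2·0.9²)) = 0.443269·exp(-1.38889) = 0.11053
  f_3 = (1/(0.7·√(2π)))·exp(−(7.4−9.5)²/(2·0.7²)) = 0.569918·exp(-4.50000) = 0.00633121
Unnormalised posteriors:
  π_1·f_1 = 0.43 × 0.401582 = 0.17268
  π_2·f_2 = 0.46 × 0.11053 = 0.0508439
  π_3·f_3 = 0.11 × 0.00633121 = 0.000696433
Denominator: 0.17268 + 0.0508439 + 0.000696433 = 0.224221
P(Source 1 | data) = 0.17268 / 0.224221 ≈ 0.770

0.770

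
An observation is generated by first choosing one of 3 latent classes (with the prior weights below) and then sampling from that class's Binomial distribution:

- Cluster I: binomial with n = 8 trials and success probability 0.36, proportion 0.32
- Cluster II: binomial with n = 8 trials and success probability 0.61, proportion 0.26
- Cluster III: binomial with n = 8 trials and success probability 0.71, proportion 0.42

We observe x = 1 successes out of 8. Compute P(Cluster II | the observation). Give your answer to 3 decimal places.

Posterior ∝ prior × likelihood, so P(k | x) ∝ P(Z=k) f_k(x); normalise over all components.
Evaluate each component's likelihood at the observed value:
  L_I = C(8,1)·0.36^1·0.64^7 = 8·0.36·0.0439805 = 0.126664
  L_II = C(8,1)·0.61^1·0.39^7 = 8·0.61·0.00137231 = 0.00669687
  L_III = C(8,1)·0.71^1·0.29^7 = 8·0.71·0.000172499 = 0.000979793
Weight by the priors:
  P(Z=I)·L_I = 0.32 × 0.126664 = 0.0405324
  P(Z=II)·L_II = 0.26 × 0.00669687 = 0.00174119
  P(Z=III)·L_III = 0.42 × 0.000979793 = 0.000411513
Sum: 0.0405324 + 0.00174119 + 0.000411513 = 0.0426851
P(Cluster II | the observation) = 0.00174119 / 0.0426851 ≈ 0.041

0.041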